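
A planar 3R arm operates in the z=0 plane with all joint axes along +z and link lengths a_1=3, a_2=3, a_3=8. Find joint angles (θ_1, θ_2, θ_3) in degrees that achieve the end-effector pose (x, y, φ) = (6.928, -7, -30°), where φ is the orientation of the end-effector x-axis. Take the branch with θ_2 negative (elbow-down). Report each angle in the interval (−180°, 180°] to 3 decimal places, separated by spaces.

wrist centre = target − a_3·(cos φ, sin φ) = (-0.0002, -3.0000)
cos θ_2 = (9.0000−3²−3²)/(2·3·3) = -0.5000; θ_2 = -120.0000° (elbow-down)
β = atan2(-3.0000,-0.0002) = -90.0039°; ψ = atan2(-2.5981,1.5000) = -60.0000°
θ_1 = β − ψ = -30.0039°
θ_3 = φ − θ_1 − θ_2 = 120.0039° (wrapped to (-180°,180°])

-30.004 -120.000 120.004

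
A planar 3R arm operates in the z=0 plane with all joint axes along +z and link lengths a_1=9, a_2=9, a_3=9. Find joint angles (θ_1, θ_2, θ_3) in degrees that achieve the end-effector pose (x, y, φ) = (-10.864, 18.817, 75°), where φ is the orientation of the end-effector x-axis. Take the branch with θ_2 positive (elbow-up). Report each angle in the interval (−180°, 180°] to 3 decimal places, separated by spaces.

120.000 44.999 -89.999

wrist centre = target − a_3·(cos φ, sin φ) = (-13.1934, 10.1237)
cos θ_2 = (276.5537−9²−9²)/(2·9·9) = 0.7071; θ_2 = 44.9988° (elbow-up)
β = atan2(10.1237,-13.1934) = 142.4999°; ψ = atan2(6.3638,15.3641) = 22.4994°
θ_1 = β − ψ = 120.0005°
θ_3 = φ − θ_1 − θ_2 = -89.9993° (wrapped to (-180°,180°])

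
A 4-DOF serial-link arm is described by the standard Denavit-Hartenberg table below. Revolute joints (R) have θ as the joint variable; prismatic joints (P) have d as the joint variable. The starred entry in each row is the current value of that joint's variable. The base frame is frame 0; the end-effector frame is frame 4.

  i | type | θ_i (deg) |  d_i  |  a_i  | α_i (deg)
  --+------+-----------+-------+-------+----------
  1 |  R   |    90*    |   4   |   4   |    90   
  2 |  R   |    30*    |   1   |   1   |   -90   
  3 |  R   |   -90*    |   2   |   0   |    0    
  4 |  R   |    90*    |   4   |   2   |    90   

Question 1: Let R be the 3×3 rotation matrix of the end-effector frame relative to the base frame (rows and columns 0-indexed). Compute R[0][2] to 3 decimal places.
End-effector z-axis (col 2 of R) = (1.0000,-0.0000,0.0000)
R[0][2] = 1.0000

1.000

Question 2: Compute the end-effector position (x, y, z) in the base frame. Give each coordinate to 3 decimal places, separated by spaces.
after link 1: o_1 = (0.0000, 4.0000, 4.0000)
after link 2: o_2 = (1.0000, 4.8660, 4.5000)
after link 3: o_3 = (1.0000, 3.8660, 6.2321)
after link 4: o_4 = (1.0000, 3.5981, 10.6962)

1.000 3.598 10.696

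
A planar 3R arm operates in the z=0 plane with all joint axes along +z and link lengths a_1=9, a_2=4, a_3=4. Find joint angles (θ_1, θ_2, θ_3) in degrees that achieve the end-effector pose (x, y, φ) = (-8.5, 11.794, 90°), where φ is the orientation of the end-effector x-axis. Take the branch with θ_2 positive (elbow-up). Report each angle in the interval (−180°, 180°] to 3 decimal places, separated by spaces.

wrist centre = target − a_3·(cos φ, sin φ) = (-8.5000, 7.7940)
cos θ_2 = (132.9964−9²−4²)/(2·9·4) = 0.5000; θ_2 = 60.0033° (elbow-up)
β = atan2(7.7940,-8.5000) = 137.4810°; ψ = atan2(3.4642,10.9998) = 17.4810°
θ_1 = β − ψ = 120.0000°
θ_3 = φ − θ_1 − θ_2 = -90.0033° (wrapped to (-180°,180°])

120.000 60.003 -90.003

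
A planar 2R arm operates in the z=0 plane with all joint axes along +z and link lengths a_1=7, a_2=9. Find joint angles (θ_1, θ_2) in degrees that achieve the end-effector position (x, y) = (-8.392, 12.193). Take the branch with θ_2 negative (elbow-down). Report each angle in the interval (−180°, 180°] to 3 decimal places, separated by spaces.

150.002 -45.000

cos θ_2 = (219.0949−7²−9²)/(2·7·9) = 0.7071; θ_2 = -45.0003° (elbow-down)
β = atan2(12.1930,-8.3920) = 124.5382°; ψ = atan2(-6.3640,13.3639) = -25.4641°
θ_1 = β − ψ = 150.0024°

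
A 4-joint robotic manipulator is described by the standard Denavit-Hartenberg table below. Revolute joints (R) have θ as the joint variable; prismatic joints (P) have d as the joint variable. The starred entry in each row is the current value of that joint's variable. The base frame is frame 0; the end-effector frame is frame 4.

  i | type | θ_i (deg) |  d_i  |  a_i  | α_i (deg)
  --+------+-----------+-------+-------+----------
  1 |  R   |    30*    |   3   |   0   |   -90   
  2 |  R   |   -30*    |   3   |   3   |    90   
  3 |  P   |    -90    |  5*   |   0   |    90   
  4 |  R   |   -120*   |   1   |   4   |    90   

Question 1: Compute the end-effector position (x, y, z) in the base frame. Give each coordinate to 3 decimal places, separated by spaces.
-1.665 4.812 5.330

after link 1: o_1 = (0.0000, 0.0000, 3.0000)
after link 2: o_2 = (0.7500, 3.8971, 4.5000)
after link 3: o_3 = (-1.4151, 2.6471, 8.8301)
after link 4: o_4 = (-1.6651, 4.8122, 5.3301)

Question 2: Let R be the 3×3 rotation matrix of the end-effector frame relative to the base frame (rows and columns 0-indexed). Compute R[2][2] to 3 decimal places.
0.433

End-effector z-axis (col 2 of R) = (-0.6495,0.6250,0.4330)
R[2][2] = 0.4330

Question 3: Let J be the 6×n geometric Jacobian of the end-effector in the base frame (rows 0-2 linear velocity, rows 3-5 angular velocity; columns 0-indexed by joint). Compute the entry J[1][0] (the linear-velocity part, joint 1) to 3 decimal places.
axis z_0 = ẑ; lever o_n−o_0 = (-1.6651,4.8122,5.3301)
cross product → J_v[:, 0] = (-4.8122,-1.6651,0.0000)
J_ω[:, 0] = z_0
entry J[1][0] = -1.6651

-1.665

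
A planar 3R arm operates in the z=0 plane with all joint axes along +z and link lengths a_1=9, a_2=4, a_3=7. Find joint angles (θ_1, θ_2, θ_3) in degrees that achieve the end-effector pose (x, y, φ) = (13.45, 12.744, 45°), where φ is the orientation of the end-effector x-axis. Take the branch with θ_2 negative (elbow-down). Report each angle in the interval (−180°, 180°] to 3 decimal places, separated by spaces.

wrist centre = target − a_3·(cos φ, sin φ) = (8.5003, 7.7943)
cos θ_2 = (133.0047−9²−4²)/(2·9·4) = 0.5001; θ_2 = -59.9957° (elbow-down)
β = atan2(7.7943,8.5003) = 42.5191°; ψ = atan2(-3.4640,11.0003) = -17.4791°
θ_1 = β − ψ = 59.9981°
θ_3 = φ − θ_1 − θ_2 = 44.9976° (wrapped to (-180°,180°])

59.998 -59.996 44.998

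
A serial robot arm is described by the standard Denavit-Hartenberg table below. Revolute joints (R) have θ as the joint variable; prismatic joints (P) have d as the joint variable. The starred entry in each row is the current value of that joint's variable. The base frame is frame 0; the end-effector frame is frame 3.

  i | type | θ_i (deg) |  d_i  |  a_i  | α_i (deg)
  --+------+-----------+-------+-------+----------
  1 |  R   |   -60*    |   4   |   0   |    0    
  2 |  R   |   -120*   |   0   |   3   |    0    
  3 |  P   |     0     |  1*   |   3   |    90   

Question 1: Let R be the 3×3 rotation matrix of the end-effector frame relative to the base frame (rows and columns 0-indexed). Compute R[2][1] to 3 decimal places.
1.000

End-effector y-axis (col 1 of R) = (0.0000,-0.0000,1.0000)
R[2][1] = 1.0000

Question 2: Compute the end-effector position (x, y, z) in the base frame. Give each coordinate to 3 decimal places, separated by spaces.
-6.000 -0.000 5.000

after link 1: o_1 = (0.0000, 0.0000, 4.0000)
after link 2: o_2 = (-3.0000, -0.0000, 4.0000)
after link 3: o_3 = (-6.0000, -0.0000, 5.0000)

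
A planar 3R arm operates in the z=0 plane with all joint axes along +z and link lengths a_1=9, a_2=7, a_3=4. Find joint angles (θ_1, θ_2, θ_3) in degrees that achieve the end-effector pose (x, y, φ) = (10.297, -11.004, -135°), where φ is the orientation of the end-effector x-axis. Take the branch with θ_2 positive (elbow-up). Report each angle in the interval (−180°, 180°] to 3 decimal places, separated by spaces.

-45.001 30.002 -120.002

wrist centre = target − a_3·(cos φ, sin φ) = (13.1254, -8.1756)
cos θ_2 = (239.1168−9²−7²)/(2·9·7) = 0.8660; θ_2 = 30.0022° (elbow-up)
β = atan2(-8.1756,13.1254) = -31.9180°; ψ = atan2(3.5002,15.0620) = 13.0826°
θ_1 = β − ψ = -45.0006°
θ_3 = φ − θ_1 − θ_2 = -120.0016° (wrapped to (-180°,180°])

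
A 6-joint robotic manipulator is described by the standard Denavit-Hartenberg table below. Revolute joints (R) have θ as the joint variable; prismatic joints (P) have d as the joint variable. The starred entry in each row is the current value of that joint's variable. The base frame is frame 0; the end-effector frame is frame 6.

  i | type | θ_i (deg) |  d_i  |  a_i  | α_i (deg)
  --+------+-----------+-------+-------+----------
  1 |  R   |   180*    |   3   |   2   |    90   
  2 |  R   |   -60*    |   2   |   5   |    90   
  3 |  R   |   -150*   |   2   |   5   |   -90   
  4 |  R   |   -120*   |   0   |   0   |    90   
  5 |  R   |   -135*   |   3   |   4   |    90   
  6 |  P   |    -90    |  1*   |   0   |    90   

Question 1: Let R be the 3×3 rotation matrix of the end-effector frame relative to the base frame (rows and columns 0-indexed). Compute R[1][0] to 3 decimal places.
End-effector x-axis (col 0 of R) = (0.8080,-0.4330,0.3995)
R[1][0] = -0.4330

-0.433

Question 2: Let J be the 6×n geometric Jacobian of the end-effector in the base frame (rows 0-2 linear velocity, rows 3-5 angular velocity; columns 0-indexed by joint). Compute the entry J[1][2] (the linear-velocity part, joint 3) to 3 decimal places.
-4.672

axis z_2 = (0.8660,-0.0000,-0.5000); lever o_n−o_2 = (0.1172,-0.2477,5.3268)
cross product → J_v[:, 2] = (-0.1239,-4.6717,-0.2145)
J_ω[:, 2] = z_2
entry J[1][2] = -4.6717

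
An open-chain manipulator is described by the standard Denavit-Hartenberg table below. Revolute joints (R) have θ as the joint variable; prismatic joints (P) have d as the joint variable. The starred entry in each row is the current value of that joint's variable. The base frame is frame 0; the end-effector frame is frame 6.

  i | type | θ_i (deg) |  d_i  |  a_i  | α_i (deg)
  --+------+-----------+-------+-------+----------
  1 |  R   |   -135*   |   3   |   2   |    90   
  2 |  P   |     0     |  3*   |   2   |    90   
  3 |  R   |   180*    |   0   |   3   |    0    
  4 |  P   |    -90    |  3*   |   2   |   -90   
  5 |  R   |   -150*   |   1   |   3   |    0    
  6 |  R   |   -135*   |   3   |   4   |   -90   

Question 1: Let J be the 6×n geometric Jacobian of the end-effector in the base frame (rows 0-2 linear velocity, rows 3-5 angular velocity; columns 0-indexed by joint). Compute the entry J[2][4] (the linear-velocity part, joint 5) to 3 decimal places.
axis z_4 = (0.7071,0.7071,-0.0000); lever o_n−o_4 = (3.9335,1.7234,2.3637)
cross product → J_v[:, 4] = (1.6714,-1.6714,-1.5628)
J_ω[:, 4] = z_4
entry J[2][4] = -1.5628

-1.563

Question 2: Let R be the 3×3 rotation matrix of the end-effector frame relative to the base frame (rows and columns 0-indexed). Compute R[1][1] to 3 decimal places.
-0.707

End-effector y-axis (col 1 of R) = (-0.7071,-0.7071,0.0000)
R[1][1] = -0.7071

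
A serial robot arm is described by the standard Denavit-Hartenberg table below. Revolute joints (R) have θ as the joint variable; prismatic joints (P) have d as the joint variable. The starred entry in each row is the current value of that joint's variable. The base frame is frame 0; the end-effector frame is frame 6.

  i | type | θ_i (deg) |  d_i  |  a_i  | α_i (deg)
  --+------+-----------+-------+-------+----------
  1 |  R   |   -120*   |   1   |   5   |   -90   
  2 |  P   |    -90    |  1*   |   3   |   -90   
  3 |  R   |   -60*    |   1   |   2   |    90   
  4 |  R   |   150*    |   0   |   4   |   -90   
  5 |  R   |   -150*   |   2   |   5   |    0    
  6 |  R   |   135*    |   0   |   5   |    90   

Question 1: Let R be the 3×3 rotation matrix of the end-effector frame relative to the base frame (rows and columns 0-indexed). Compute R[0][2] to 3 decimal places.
End-effector z-axis (col 2 of R) = (0.6511,-0.2265,-0.7244)
R[0][2] = 0.6511

0.651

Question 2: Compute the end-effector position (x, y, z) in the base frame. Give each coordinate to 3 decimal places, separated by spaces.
-2.922 -5.839 -0.734

after link 1: o_1 = (-2.5000, -4.3301, 1.0000)
after link 2: o_2 = (-1.6340, -4.8301, 4.0000)
after link 3: o_3 = (-0.6340, -6.5622, 5.0000)
after link 4: o_4 = (-4.2321, -6.7942, 3.2679)
after link 5: o_5 = (0.8615, -5.2350, 2.4779)
after link 6: o_6 = (-2.9224, -5.8387, -0.7341)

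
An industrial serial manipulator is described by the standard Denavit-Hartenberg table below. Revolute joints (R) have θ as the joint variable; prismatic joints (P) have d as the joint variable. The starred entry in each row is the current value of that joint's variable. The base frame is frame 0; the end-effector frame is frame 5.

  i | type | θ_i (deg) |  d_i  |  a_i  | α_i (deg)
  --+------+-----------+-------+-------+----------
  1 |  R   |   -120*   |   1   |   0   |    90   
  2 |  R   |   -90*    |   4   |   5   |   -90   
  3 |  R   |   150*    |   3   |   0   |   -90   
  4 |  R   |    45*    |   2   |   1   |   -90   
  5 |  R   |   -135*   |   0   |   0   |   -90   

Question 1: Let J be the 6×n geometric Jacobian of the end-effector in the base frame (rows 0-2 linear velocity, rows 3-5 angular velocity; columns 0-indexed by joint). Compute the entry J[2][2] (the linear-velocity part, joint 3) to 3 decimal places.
axis z_2 = (-0.5000,-0.8660,0.0000); lever o_n−o_2 = (-2.3403,-1.2965,1.6124)
cross product → J_v[:, 2] = (-1.3964,0.8062,-1.3785)
J_ω[:, 2] = z_2
entry J[2][2] = -1.3785

-1.378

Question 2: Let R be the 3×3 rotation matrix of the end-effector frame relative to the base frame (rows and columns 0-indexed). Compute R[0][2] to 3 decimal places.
End-effector z-axis (col 2 of R) = (-0.0638,0.6142,0.7866)
R[0][2] = -0.0638

-0.064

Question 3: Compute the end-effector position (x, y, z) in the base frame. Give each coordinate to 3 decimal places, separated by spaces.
after link 1: o_1 = (0.0000, 0.0000, 1.0000)
after link 2: o_2 = (-3.4641, 2.0000, -4.0000)
after link 3: o_3 = (-4.9641, -0.5981, -4.0000)
after link 4: o_4 = (-5.8044, 0.7035, -2.3876)
after link 5: o_5 = (-5.8044, 0.7035, -2.3876)

-5.804 0.704 -2.388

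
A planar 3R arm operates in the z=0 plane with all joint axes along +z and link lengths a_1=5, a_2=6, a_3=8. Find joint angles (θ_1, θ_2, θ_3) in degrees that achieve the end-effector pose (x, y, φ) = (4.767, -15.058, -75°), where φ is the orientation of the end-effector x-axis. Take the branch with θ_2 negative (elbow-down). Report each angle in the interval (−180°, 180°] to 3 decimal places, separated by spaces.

-19.615 -89.992 34.607

wrist centre = target − a_3·(cos φ, sin φ) = (2.6964, -7.3306)
cos θ_2 = (61.0084−5²−6²)/(2·5·6) = 0.0001; θ_2 = -89.9920° (elbow-down)
β = atan2(-7.3306,2.6964) = -69.8047°; ψ = atan2(-6.0000,5.0008) = -50.1897°
θ_1 = β − ψ = -19.6150°
θ_3 = φ − θ_1 − θ_2 = 34.6070° (wrapped to (-180°,180°])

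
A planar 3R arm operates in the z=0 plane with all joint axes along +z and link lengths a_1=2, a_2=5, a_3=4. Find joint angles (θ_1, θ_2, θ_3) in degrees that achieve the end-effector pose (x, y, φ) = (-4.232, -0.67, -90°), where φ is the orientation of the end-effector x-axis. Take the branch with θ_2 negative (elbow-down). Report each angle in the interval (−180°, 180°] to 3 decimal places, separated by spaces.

wrist centre = target − a_3·(cos φ, sin φ) = (-4.2320, 3.3300)
cos θ_2 = (28.9987−2²−5²)/(2·2·5) = -0.0001; θ_2 = -90.0037° (elbow-down)
β = atan2(3.3300,-4.2320) = 141.8021°; ψ = atan2(-5.0000,1.9997) = -68.2017°
θ_1 = β − ψ = 210.0039°
θ_3 = φ − θ_1 − θ_2 = 149.9998° (wrapped to (-180°,180°])

-149.996 -90.004 150.000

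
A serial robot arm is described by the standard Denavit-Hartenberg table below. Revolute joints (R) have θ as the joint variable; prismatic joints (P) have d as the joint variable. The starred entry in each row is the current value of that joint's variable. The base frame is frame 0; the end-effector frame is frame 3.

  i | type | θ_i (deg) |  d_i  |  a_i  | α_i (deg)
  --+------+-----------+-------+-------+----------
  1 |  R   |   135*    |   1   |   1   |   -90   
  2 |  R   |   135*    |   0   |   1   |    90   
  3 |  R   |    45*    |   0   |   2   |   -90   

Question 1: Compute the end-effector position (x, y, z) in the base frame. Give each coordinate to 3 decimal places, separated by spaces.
-0.500 -1.500 -0.707

after link 1: o_1 = (-0.7071, 0.7071, 1.0000)
after link 2: o_2 = (-0.2071, 0.2071, 0.2929)
after link 3: o_3 = (-0.5000, -1.5000, -0.7071)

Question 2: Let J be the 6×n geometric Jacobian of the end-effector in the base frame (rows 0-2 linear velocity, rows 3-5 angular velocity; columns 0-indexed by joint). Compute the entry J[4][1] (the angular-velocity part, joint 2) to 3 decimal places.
axis z_1 = (-0.7071,-0.7071,0.0000); lever o_n−o_1 = (0.2071,-2.2071,-1.7071)
cross product → J_v[:, 1] = (1.2071,-1.2071,1.7071)
J_ω[:, 1] = z_1
entry J[4][1] = -0.7071

-0.707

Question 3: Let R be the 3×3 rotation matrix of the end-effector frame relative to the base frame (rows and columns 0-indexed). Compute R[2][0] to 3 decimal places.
-0.500

End-effector x-axis (col 0 of R) = (-0.1464,-0.8536,-0.5000)
R[2][0] = -0.5000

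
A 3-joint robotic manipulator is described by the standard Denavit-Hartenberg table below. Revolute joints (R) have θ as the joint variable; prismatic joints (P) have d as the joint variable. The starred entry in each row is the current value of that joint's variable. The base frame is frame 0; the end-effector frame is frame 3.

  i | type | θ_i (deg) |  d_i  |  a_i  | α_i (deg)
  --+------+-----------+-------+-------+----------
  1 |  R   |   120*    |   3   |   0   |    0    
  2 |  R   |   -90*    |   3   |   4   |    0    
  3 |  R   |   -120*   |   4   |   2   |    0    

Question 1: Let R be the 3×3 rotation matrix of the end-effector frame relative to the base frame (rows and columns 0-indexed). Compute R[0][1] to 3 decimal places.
1.000

End-effector y-axis (col 1 of R) = (1.0000,0.0000,0.0000)
R[0][1] = 1.0000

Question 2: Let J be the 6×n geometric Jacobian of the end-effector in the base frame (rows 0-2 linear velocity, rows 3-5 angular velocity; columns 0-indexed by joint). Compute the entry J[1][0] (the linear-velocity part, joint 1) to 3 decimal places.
3.464

axis z_0 = ẑ; lever o_n−o_0 = (3.4641,-0.0000,10.0000)
cross product → J_v[:, 0] = (0.0000,3.4641,-0.0000)
J_ω[:, 0] = z_0
entry J[1][0] = 3.4641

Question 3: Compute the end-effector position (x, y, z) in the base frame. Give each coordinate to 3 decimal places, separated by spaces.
after link 1: o_1 = (0.0000, 0.0000, 3.0000)
after link 2: o_2 = (3.4641, 2.0000, 6.0000)
after link 3: o_3 = (3.4641, -0.0000, 10.0000)

3.464 -0.000 10.000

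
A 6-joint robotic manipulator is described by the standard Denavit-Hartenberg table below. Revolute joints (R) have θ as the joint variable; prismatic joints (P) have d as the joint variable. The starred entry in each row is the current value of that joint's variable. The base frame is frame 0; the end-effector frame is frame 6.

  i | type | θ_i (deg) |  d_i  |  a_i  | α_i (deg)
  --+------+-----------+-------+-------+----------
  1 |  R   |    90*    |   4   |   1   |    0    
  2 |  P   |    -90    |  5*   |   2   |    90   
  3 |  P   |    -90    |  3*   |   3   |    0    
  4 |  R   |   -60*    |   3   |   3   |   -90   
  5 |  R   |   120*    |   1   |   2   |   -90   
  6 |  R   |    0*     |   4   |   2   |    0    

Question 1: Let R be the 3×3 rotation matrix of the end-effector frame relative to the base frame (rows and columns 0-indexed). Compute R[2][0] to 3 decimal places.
End-effector x-axis (col 0 of R) = (0.4330,0.8660,0.2500)
R[2][0] = 0.2500

0.250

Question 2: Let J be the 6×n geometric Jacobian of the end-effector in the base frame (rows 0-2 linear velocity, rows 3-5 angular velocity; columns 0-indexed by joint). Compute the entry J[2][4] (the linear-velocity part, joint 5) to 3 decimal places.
0.732

axis z_4 = (0.5000,-0.0000,-0.8660); lever o_n−o_4 = (5.2321,1.4641,1.8660)
cross product → J_v[:, 4] = (1.2679,-5.4641,0.7321)
J_ω[:, 4] = z_4
entry J[2][4] = 0.7321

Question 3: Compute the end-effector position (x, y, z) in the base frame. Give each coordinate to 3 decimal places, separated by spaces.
after link 1: o_1 = (0.0000, 1.0000, 4.0000)
after link 2: o_2 = (2.0000, 1.0000, 9.0000)
after link 3: o_3 = (2.0000, -2.0000, 6.0000)
after link 4: o_4 = (-0.5981, -5.0000, 4.5000)
after link 5: o_5 = (0.7679, -3.2679, 4.1340)
after link 6: o_6 = (4.6340, -3.5359, 6.3660)

4.634 -3.536 6.366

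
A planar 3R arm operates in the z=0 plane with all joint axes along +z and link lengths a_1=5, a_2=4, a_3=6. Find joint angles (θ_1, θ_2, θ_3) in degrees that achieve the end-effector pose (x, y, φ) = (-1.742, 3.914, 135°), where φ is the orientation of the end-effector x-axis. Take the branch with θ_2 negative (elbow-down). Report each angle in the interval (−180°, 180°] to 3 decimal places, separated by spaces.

wrist centre = target − a_3·(cos φ, sin φ) = (2.5006, -0.3286)
cos θ_2 = (6.3612−5²−4²)/(2·5·4) = -0.8660; θ_2 = -149.9936° (elbow-down)
β = atan2(-0.3286,2.5006) = -7.4871°; ψ = atan2(-2.0004,1.5361) = -52.4789°
θ_1 = β − ψ = 44.9918°
θ_3 = φ − θ_1 − θ_2 = -119.9982° (wrapped to (-180°,180°])

44.992 -149.994 -119.998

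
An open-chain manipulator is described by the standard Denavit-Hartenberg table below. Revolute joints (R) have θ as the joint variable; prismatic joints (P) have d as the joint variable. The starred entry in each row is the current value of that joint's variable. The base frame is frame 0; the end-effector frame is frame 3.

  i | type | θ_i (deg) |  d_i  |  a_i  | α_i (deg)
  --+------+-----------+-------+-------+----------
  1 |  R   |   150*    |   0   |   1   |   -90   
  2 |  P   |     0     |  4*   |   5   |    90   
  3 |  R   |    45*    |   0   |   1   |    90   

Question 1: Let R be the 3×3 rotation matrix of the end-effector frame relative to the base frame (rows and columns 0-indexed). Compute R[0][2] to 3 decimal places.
End-effector z-axis (col 2 of R) = (-0.2588,0.9659,0.0000)
R[0][2] = -0.2588

-0.259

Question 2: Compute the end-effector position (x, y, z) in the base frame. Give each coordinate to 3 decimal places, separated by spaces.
after link 1: o_1 = (-0.8660, 0.5000, 0.0000)
after link 2: o_2 = (-7.1962, -0.4641, 0.0000)
after link 3: o_3 = (-8.1621, -0.7229, 0.0000)

-8.162 -0.723 0.000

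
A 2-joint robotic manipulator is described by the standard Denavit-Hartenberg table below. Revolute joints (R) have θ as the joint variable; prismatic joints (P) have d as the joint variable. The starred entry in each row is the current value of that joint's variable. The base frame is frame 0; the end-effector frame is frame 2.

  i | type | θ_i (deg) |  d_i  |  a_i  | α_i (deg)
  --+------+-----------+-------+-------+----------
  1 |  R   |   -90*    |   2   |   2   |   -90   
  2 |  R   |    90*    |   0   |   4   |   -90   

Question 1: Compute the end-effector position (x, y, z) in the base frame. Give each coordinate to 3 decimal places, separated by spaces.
0.000 -2.000 -2.000

after link 1: o_1 = (0.0000, -2.0000, 2.0000)
after link 2: o_2 = (0.0000, -2.0000, -2.0000)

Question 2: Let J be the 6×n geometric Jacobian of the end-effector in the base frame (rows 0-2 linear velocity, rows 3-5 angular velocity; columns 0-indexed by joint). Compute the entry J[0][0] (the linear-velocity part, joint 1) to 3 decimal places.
axis z_0 = ẑ; lever o_n−o_0 = (0.0000,-2.0000,-2.0000)
cross product → J_v[:, 0] = (2.0000,0.0000,-0.0000)
J_ω[:, 0] = z_0
entry J[0][0] = 2.0000

2.000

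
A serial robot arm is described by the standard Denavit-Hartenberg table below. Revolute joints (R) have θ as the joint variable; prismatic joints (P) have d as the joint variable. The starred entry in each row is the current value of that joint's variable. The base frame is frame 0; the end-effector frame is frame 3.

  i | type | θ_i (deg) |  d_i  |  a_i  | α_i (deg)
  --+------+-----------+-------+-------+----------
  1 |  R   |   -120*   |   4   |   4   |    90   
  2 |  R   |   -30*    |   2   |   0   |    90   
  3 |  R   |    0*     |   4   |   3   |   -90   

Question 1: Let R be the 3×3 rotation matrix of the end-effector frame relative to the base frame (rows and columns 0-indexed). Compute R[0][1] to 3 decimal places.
-0.250

End-effector y-axis (col 1 of R) = (-0.2500,-0.4330,0.8660)
R[0][1] = -0.2500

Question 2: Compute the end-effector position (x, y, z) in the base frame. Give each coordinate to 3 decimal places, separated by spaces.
after link 1: o_1 = (-2.0000, -3.4641, 4.0000)
after link 2: o_2 = (-3.7321, -2.4641, 4.0000)
after link 3: o_3 = (-4.0311, -2.9821, -0.9641)

-4.031 -2.982 -0.964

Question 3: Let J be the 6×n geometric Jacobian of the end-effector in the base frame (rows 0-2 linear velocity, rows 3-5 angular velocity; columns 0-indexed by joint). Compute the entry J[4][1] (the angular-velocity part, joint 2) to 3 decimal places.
axis z_1 = (-0.8660,0.5000,0.0000); lever o_n−o_1 = (-2.0311,0.4821,-4.9641)
cross product → J_v[:, 1] = (-2.4821,-4.2990,0.5981)
J_ω[:, 1] = z_1
entry J[4][1] = 0.5000

0.500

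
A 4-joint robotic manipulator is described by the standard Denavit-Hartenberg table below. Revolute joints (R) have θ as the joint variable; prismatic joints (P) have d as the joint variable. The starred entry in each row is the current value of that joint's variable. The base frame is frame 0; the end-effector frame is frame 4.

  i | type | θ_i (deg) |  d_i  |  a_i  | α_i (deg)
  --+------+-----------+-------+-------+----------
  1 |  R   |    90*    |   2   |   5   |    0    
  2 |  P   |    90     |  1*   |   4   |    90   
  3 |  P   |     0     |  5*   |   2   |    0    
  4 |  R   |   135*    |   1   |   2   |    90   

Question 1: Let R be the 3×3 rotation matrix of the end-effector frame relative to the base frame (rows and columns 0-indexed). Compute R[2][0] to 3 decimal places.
0.707

End-effector x-axis (col 0 of R) = (0.7071,-0.0000,0.7071)
R[2][0] = 0.7071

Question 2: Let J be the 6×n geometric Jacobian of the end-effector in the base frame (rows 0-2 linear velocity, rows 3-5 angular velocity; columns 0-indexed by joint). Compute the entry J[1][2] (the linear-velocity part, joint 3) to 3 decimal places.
prismatic axis z_2 = (0.0000,1.0000,0.0000)
J_v[:, 2] = z_2; J_ω[:, 2] = (0,0,0)
entry J[1][2] = 1.0000

1.000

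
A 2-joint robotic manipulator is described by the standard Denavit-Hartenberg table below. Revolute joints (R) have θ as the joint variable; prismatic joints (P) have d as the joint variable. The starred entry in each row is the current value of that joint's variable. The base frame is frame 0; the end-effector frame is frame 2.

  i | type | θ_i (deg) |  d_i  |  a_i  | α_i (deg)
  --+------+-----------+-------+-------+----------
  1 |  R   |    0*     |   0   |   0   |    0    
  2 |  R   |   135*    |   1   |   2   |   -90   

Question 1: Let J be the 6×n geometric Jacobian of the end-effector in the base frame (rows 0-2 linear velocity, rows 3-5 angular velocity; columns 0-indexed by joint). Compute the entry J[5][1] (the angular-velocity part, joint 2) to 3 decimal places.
1.000

axis z_1 = (0.0000,0.0000,1.0000); lever o_n−o_1 = (-1.4142,1.4142,1.0000)
cross product → J_v[:, 1] = (-1.4142,-1.4142,0.0000)
J_ω[:, 1] = z_1
entry J[5][1] = 1.0000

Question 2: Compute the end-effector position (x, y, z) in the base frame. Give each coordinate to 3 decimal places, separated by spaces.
-1.414 1.414 1.000

after link 1: o_1 = (0.0000, 0.0000, 0.0000)
after link 2: o_2 = (-1.4142, 1.4142, 1.0000)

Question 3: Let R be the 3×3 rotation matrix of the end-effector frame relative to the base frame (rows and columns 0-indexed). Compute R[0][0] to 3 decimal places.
-0.707

End-effector x-axis (col 0 of R) = (-0.7071,0.7071,0.0000)
R[0][0] = -0.7071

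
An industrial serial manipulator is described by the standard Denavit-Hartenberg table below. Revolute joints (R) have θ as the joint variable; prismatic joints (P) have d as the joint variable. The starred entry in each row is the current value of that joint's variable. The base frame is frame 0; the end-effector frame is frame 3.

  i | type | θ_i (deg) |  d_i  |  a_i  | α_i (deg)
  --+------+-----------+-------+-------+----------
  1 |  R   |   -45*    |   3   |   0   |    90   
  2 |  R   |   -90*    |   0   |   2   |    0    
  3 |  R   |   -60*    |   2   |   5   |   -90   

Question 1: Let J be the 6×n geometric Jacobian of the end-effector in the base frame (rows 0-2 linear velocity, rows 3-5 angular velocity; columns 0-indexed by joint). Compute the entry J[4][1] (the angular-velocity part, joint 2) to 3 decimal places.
axis z_1 = (-0.7071,-0.7071,0.0000); lever o_n−o_1 = (-4.4761,1.6476,-4.5000)
cross product → J_v[:, 1] = (3.1820,-3.1820,-4.3301)
J_ω[:, 1] = z_1
entry J[4][1] = -0.7071

-0.707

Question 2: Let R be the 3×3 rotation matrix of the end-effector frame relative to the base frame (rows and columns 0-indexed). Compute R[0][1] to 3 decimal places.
End-effector y-axis (col 1 of R) = (0.7071,0.7071,-0.0000)
R[0][1] = 0.7071

0.707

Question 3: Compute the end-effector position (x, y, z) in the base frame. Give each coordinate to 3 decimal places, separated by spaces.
after link 1: o_1 = (0.0000, 0.0000, 3.0000)
after link 2: o_2 = (0.0000, -0.0000, 1.0000)
after link 3: o_3 = (-4.4761, 1.6476, -1.5000)

-4.476 1.648 -1.500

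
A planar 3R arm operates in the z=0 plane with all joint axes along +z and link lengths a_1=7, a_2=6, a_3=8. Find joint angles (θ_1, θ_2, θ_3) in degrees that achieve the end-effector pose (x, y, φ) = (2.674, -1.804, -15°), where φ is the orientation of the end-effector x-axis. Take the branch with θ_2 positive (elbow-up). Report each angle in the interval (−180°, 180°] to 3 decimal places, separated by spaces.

wrist centre = target − a_3·(cos φ, sin φ) = (-5.0534, 0.2666)
cos θ_2 = (25.6080−7²−6²)/(2·7·6) = -0.7070; θ_2 = 134.9952° (elbow-up)
β = atan2(0.2666,-5.0534) = 176.9806°; ψ = atan2(4.2430,2.7577) = 56.9784°
θ_1 = β − ψ = 120.0023°
θ_3 = φ − θ_1 − θ_2 = 90.0025° (wrapped to (-180°,180°])

120.002 134.995 90.002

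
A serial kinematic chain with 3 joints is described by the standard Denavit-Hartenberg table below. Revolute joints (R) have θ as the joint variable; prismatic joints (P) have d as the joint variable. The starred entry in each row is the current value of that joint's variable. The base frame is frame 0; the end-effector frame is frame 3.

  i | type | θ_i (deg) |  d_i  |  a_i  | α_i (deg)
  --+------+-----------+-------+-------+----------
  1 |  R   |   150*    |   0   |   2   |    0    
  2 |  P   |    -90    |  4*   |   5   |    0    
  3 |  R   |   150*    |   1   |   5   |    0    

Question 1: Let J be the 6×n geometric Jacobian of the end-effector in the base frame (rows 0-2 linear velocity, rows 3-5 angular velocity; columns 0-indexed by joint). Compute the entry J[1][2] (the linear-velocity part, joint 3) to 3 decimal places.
axis z_2 = (0.0000,0.0000,1.0000); lever o_n−o_2 = (-4.3301,-2.5000,1.0000)
cross product → J_v[:, 2] = (2.5000,-4.3301,0.0000)
J_ω[:, 2] = z_2
entry J[1][2] = -4.3301

-4.330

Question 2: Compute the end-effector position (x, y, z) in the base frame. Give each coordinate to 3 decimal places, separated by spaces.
-3.562 2.830 5.000

after link 1: o_1 = (-1.7321, 1.0000, 0.0000)
after link 2: o_2 = (0.7679, 5.3301, 4.0000)
after link 3: o_3 = (-3.5622, 2.8301, 5.0000)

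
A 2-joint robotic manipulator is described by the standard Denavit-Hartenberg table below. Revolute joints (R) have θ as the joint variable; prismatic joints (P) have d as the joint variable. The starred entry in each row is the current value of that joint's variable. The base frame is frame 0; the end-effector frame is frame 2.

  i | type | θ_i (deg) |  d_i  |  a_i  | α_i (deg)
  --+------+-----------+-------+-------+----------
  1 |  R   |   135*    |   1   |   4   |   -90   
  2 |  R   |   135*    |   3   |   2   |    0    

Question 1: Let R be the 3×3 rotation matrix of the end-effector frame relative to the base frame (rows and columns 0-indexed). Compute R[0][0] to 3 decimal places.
End-effector x-axis (col 0 of R) = (0.5000,-0.5000,-0.7071)
R[0][0] = 0.5000

0.500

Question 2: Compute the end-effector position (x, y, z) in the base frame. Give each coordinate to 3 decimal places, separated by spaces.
-3.950 -0.293 -0.414

after link 1: o_1 = (-2.8284, 2.8284, 1.0000)
after link 2: o_2 = (-3.9497, -0.2929, -0.4142)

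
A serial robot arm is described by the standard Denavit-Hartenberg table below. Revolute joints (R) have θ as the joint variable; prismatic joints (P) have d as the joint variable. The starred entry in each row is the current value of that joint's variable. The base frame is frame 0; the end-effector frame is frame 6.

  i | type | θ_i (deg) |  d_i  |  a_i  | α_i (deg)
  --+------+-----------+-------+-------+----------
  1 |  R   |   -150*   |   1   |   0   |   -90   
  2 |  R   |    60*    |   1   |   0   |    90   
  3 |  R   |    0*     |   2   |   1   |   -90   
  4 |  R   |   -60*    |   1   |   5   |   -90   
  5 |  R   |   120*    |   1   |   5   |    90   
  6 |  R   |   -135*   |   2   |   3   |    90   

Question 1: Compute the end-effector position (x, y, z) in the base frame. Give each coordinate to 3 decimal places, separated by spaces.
after link 1: o_1 = (0.0000, 0.0000, 1.0000)
after link 2: o_2 = (0.5000, -0.8660, 1.0000)
after link 3: o_3 = (-1.4330, -1.9821, 1.1340)
after link 4: o_4 = (-5.2631, -5.3481, 1.1340)
after link 5: o_5 = (-5.2631, -0.3481, 0.1340)
after link 6: o_6 = (-7.2631, -2.4694, 2.2553)

-7.263 -2.469 2.255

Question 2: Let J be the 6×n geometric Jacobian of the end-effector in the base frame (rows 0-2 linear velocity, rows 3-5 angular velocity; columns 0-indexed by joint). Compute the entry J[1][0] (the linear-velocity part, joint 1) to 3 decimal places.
axis z_0 = ẑ; lever o_n−o_0 = (-7.2631,-2.4694,2.2553)
cross product → J_v[:, 0] = (2.4694,-7.2631,0.0000)
J_ω[:, 0] = z_0
entry J[1][0] = -7.2631

-7.263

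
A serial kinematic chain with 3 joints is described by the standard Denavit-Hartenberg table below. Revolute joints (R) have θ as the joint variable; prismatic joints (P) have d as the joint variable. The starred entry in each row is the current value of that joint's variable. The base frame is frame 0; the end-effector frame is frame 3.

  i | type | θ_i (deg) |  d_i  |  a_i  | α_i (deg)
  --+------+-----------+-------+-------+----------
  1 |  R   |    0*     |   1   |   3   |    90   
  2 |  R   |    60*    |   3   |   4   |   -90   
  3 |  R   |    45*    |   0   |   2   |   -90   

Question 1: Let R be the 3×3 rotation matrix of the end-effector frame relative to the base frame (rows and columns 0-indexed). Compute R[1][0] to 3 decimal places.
End-effector x-axis (col 0 of R) = (0.3536,0.7071,0.6124)
R[1][0] = 0.7071

0.707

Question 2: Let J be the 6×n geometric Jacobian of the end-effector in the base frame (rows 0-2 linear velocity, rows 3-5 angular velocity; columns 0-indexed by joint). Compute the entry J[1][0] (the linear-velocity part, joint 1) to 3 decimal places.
5.707

axis z_0 = ẑ; lever o_n−o_0 = (5.7071,-1.5858,5.6888)
cross product → J_v[:, 0] = (1.5858,5.7071,-0.0000)
J_ω[:, 0] = z_0
entry J[1][0] = 5.7071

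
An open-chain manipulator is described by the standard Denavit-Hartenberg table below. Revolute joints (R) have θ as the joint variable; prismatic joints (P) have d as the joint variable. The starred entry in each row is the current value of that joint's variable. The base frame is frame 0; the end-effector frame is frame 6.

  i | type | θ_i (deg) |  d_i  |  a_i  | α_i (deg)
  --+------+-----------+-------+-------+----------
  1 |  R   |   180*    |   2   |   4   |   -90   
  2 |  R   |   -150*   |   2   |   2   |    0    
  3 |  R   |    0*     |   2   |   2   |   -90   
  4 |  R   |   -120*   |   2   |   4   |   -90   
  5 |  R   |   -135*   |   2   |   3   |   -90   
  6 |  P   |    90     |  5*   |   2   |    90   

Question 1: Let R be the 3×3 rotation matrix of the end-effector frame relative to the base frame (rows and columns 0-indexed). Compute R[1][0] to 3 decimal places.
0.500

End-effector x-axis (col 0 of R) = (-0.7500,0.5000,-0.4330)
R[1][0] = 0.5000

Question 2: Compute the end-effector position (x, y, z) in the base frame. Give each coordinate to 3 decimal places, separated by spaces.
after link 1: o_1 = (-4.0000, 0.0000, 2.0000)
after link 2: o_2 = (-2.2679, -2.0000, 3.0000)
after link 3: o_3 = (-0.5359, -4.0000, 4.0000)
after link 4: o_4 = (-3.2679, -7.4641, 4.7321)
after link 5: o_5 = (-1.9101, -6.6270, 7.9655)
after link 6: o_6 = (-6.7087, -8.6888, 9.2775)

-6.709 -8.689 9.277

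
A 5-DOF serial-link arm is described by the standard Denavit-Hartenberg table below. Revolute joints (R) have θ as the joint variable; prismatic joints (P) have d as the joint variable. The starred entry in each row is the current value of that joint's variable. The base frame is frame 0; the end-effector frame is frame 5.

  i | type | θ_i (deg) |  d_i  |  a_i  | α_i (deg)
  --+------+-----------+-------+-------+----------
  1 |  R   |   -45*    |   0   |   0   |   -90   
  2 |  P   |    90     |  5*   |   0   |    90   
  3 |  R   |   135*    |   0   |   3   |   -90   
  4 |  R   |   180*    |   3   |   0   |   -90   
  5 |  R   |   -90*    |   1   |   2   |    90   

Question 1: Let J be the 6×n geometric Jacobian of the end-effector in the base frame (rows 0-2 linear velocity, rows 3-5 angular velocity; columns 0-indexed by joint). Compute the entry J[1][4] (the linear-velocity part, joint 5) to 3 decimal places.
axis z_4 = (0.7071,-0.7071,-0.0000); lever o_n−o_4 = (-0.2929,-1.7071,1.4142)
cross product → J_v[:, 4] = (-1.0000,-1.0000,-1.4142)
J_ω[:, 4] = z_4
entry J[1][4] = -1.0000

-1.000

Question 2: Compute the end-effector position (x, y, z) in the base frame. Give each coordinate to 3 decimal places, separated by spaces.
3.243 1.828 5.657

after link 1: o_1 = (0.0000, 0.0000, 0.0000)
after link 2: o_2 = (3.5355, 3.5355, 0.0000)
after link 3: o_3 = (5.0355, 5.0355, 2.1213)
after link 4: o_4 = (3.5355, 3.5355, 4.2426)
after link 5: o_5 = (3.2426, 1.8284, 5.6569)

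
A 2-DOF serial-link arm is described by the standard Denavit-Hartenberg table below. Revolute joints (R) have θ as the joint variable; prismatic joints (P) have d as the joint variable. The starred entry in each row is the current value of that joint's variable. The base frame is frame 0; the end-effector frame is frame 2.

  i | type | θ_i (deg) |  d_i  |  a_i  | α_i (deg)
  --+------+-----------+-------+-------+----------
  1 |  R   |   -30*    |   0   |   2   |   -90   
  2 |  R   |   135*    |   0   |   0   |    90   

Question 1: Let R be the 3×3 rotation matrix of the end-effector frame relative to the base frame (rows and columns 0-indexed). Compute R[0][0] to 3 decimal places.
End-effector x-axis (col 0 of R) = (-0.6124,0.3536,-0.7071)
R[0][0] = -0.6124

-0.612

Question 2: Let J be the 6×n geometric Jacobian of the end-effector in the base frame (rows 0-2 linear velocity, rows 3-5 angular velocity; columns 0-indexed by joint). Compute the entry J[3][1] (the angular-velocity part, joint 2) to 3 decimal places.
0.500

axis z_1 = (0.5000,0.8660,0.0000); lever o_n−o_1 = (0.0000,0.0000,0.0000)
cross product → J_v[:, 1] = (0.0000,0.0000,0.0000)
J_ω[:, 1] = z_1
entry J[3][1] = 0.5000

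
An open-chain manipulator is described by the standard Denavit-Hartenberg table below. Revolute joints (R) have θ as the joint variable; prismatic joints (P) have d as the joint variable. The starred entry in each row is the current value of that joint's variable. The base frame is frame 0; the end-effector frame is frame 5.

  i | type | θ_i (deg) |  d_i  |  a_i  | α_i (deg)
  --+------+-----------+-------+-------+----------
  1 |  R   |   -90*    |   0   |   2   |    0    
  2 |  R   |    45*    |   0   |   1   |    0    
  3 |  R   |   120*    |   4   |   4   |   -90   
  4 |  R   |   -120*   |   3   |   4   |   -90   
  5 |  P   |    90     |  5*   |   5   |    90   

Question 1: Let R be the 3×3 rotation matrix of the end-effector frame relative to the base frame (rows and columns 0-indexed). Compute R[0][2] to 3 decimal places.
-0.129

End-effector z-axis (col 2 of R) = (-0.1294,-0.4830,0.8660)
R[0][2] = -0.1294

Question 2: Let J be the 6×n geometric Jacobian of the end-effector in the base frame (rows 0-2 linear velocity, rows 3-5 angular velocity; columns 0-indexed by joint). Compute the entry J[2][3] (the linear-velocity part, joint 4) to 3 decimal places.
-2.330

axis z_3 = (-0.9659,0.2588,0.0000); lever o_n−o_3 = (2.5349,1.7331,5.9641)
cross product → J_v[:, 3] = (1.5436,5.7609,-2.3301)
J_ω[:, 3] = z_3
entry J[2][3] = -2.3301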